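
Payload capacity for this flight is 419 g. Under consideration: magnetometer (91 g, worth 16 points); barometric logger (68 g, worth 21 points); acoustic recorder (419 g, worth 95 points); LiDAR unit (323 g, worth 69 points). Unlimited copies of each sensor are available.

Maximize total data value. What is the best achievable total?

Best packing: 6×barometric logger — 408 g, 126 total.

126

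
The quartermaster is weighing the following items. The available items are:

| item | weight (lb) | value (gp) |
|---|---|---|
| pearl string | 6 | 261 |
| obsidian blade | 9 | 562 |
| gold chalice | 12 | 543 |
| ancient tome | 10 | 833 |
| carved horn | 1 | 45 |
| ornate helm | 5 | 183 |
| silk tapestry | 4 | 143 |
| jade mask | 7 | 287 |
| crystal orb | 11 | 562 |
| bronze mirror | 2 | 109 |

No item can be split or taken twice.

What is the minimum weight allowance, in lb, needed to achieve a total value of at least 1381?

Look for the lowest-weight combination reaching 1381.
obsidian blade + ancient tome: 1395 value at 19 lb.
Below 19 lb the best achievable stays under 1381.

19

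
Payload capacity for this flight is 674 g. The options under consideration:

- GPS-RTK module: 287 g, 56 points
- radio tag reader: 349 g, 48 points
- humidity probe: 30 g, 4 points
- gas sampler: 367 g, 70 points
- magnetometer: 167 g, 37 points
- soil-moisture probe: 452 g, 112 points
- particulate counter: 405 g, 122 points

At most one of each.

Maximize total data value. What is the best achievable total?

163

Taking humidity probe + magnetometer + particulate counter: 602 g used, 163 in data value.
Every other selection either busts 674 g or fails to beat 163.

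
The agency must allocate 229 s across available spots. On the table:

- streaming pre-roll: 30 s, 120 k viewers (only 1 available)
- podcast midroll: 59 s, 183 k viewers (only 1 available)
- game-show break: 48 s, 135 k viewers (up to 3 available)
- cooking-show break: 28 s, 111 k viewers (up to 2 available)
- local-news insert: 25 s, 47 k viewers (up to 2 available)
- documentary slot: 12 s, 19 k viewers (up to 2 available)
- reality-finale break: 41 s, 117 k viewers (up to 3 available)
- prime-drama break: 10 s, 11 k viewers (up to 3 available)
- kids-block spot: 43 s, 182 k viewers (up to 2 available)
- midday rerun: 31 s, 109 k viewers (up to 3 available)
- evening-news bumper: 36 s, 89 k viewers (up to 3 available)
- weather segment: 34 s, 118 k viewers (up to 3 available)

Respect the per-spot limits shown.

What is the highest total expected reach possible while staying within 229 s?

869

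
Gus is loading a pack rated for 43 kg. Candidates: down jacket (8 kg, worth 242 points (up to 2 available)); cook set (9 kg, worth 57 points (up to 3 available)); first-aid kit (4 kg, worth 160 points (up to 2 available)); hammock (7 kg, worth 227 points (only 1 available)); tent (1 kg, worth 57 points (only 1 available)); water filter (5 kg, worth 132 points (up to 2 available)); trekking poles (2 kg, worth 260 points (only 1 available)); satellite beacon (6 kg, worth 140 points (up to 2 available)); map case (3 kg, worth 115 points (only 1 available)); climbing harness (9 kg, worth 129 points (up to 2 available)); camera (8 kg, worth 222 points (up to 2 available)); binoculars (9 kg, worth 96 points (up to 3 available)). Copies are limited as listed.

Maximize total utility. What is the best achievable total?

1603

The ratio heuristic lands on 2×down jacket + 2×first-aid kit + hammock + tent + water filter + trekking poles + map case (1595) but leaves 1 kg idle.
The 5 kg tied up in water filter is better spent on satellite beacon — total rises to 1603 (43 kg).
Nothing else within 43 kg beats 1603.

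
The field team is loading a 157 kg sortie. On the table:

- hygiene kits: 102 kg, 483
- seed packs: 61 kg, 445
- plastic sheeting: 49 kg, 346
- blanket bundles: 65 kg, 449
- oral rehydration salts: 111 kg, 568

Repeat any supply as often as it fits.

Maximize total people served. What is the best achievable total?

1038

Density check — seed packs 7.30, plastic sheeting 7.06, blanket bundles 6.91, oral rehydration salts 5.12 are the best per kg.
Greedy by ratio would take 2×seed packs: 122 kg used, total 890.
Dropping 2×seed packs frees 122 kg; slotting in 3×plastic sheeting (147 kg) lifts the total to 1038 at 147 kg.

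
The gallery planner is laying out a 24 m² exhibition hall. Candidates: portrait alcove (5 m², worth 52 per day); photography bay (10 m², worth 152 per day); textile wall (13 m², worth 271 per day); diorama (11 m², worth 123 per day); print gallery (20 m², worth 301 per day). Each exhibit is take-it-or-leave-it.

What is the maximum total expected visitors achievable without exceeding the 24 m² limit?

423

By expected visitors per m²: textile wall 20.85, photography bay 15.20, print gallery 15.05 lead.
Taking photography bay + textile wall: 23 m² used, 423 in expected visitors.
The spare 1 m² is too small for any remaining exhibit, and no exchange beats 423.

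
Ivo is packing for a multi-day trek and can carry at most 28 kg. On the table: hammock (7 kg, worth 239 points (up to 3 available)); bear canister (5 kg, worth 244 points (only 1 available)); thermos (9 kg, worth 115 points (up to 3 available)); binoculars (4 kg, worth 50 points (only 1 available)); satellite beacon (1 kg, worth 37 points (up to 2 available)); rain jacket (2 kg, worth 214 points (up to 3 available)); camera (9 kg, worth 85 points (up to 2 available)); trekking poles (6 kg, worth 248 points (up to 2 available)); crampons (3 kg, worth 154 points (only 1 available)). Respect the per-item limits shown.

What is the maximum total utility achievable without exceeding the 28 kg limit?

1610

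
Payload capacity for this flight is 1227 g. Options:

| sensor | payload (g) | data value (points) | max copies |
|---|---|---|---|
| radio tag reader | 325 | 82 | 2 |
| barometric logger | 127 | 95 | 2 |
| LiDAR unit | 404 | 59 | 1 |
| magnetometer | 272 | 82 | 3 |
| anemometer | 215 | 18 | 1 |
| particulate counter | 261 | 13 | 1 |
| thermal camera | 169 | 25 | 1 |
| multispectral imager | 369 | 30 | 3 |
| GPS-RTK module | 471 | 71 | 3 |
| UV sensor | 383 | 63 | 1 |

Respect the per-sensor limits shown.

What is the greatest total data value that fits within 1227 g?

2×barometric logger + 3×magnetometer uses 1070 of the 1227 g and totals 436.
Nothing else within 1227 g beats 436.

436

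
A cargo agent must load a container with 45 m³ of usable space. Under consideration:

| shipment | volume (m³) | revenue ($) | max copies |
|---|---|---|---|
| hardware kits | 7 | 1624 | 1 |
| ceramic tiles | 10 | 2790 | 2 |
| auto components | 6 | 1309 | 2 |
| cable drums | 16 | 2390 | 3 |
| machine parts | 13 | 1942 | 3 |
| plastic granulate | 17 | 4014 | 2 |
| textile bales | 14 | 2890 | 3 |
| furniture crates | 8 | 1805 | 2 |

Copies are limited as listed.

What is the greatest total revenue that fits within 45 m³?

11399

Filling by ratio: hardware kits + 2×ceramic tiles + plastic granulate for 11218, with 1 m³ left unused.
The 7 m³ tied up in hardware kits is better spent on furniture crates — total rises to 11399 (45 m³).
Nothing else within 45 m³ beats 11399.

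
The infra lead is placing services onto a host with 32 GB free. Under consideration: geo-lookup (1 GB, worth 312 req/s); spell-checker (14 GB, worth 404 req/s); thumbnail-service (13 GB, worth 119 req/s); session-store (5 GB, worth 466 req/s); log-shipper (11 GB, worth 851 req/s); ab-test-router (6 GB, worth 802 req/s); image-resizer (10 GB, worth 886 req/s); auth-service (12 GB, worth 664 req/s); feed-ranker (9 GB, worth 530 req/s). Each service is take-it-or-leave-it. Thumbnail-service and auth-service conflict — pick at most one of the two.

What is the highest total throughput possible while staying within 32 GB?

3005

Density check — geo-lookup 312.00, ab-test-router 133.67, session-store 93.20 are the best per GB.
A density-first pass picks geo-lookup + session-store + ab-test-router + image-resizer + feed-ranker — 2996 at 31 GB.
The 10 GB tied up in geo-lookup and feed-ranker is better spent on log-shipper — total rises to 3005 (32 GB).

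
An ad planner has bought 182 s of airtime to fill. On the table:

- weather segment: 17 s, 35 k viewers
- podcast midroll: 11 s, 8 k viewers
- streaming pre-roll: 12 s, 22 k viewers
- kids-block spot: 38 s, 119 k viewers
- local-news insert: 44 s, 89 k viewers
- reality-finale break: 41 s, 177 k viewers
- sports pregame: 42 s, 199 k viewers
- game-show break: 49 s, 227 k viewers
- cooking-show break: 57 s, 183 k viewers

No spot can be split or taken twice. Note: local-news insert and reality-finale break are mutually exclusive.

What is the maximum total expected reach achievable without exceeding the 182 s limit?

744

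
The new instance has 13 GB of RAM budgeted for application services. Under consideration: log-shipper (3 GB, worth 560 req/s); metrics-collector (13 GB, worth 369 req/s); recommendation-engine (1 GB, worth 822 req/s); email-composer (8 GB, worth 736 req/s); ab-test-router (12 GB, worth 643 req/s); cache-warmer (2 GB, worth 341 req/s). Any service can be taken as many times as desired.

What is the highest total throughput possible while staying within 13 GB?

10686

The ratio ordering already packs tightly: 13×recommendation-engine, 13 GB, 10686.
No other feasible combination exceeds 10686.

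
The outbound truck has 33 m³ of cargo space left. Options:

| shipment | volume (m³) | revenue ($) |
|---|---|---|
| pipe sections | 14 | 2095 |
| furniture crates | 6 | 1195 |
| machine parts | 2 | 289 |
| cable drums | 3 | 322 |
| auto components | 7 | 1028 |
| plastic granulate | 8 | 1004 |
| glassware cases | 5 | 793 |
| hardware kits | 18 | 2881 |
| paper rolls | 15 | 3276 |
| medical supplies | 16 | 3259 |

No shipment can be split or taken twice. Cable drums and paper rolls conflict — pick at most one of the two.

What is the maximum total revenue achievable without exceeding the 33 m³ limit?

6824

Density check — paper rolls 218.40, medical supplies 203.69, furniture crates 199.17, hardware kits 160.06 are the best per m³.
Best packing: machine parts + paper rolls + medical supplies — 33 m³, 6824 total.
The closest alternative, paper rolls + medical supplies, reaches only 6535.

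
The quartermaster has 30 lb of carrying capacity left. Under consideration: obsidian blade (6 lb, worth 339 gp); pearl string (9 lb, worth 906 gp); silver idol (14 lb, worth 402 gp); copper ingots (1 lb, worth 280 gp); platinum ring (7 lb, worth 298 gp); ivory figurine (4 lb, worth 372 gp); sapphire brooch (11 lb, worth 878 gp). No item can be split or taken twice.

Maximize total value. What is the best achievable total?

2495

Taking the top-ratio items first gives pearl string + copper ingots + ivory figurine + sapphire brooch for 2436 (25 lb).
Replace copper ingots with obsidian blade: the trade gains 59 net, giving 2495 at 30 lb.
Nothing else within 30 lb beats 2495.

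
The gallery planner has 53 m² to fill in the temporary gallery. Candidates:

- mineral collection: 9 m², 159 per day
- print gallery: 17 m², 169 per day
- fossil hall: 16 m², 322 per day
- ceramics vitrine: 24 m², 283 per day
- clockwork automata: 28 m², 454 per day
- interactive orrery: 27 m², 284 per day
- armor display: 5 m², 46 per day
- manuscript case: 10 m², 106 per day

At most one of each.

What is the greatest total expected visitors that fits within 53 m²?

Mineral collection + fossil hall + clockwork automata uses 53 of the 53 m² and totals 935.
Every other selection either busts 53 m² or fails to beat 935.

935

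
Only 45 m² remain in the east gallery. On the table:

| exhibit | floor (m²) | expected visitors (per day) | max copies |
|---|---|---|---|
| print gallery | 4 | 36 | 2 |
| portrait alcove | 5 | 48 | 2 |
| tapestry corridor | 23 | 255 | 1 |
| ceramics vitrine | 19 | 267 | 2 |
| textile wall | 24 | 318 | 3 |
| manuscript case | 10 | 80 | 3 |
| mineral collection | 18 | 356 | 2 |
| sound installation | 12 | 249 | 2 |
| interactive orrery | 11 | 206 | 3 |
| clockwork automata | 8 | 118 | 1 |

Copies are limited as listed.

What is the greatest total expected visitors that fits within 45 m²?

Filling by ratio: mineral collection + 2×sound installation for 854, with 3 m² left unused.
Dropping mineral collection and sound installation frees 30 m²; slotting in 3×interactive orrery (33 m²) lifts the total to 867 at 45 m².
That's the maximum — no swap from here does better than 867.

867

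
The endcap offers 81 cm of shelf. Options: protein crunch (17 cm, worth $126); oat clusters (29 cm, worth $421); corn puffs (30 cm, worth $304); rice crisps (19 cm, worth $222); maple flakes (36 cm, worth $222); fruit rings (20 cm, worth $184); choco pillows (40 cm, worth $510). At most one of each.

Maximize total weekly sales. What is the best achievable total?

By weekly sales per cm: oat clusters 14.52, choco pillows 12.75, rice crisps 11.68 lead.
Filling by ratio: oat clusters + choco pillows for 931, with 12 cm left unused.
Replace choco pillows with corn puffs + rice crisps: the trade gains 16 net, giving 947 at 78 cm.
Next best is oat clusters + choco pillows at 931 (69 cm) — short by 16.

947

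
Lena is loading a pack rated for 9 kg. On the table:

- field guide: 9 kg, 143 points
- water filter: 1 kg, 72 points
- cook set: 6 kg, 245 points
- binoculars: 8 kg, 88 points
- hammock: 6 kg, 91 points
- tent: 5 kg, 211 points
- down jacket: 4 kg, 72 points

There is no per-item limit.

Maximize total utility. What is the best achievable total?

By utility per kg: water filter 72.00, tent 42.20, cook set 40.83 lead.
Best packing: 9×water filter — 9 kg, 648 total.
Every other selection either busts 9 kg or fails to beat 648.

648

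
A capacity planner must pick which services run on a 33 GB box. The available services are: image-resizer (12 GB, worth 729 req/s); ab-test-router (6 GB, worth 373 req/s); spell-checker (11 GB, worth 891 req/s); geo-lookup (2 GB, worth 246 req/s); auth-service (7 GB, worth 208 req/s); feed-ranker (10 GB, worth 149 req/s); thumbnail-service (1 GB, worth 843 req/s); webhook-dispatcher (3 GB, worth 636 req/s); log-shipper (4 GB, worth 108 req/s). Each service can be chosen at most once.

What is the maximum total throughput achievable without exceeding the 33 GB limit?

The ratio heuristic lands on ab-test-router + spell-checker + geo-lookup + auth-service + thumbnail-service + webhook-dispatcher (3197) but leaves 3 GB idle.
Replace geo-lookup and auth-service with image-resizer: the trade gains 275 net, giving 3472 at 33 GB.
That's the maximum — no swap from here does better than 3472.

3472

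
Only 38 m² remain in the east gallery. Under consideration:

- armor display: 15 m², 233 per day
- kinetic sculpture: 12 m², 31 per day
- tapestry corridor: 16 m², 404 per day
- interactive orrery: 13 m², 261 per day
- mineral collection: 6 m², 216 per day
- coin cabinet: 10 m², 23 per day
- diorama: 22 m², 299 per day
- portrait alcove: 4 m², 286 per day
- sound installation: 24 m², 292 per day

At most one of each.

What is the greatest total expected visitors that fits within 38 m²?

996

Taking the top-ratio exhibits first gives kinetic sculpture + tapestry corridor + mineral collection + portrait alcove for 937 (38 m²).
Replace kinetic sculpture and tapestry corridor with armor display + interactive orrery: the trade gains 59 net, giving 996 at 38 m².
The closest alternative, tapestry corridor + interactive orrery + portrait alcove, reaches only 951.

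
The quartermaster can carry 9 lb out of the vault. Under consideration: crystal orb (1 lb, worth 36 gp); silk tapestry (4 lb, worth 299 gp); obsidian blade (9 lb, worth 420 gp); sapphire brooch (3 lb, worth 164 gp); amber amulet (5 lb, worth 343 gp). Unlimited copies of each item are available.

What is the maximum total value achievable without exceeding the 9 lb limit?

642

Taking the top-ratio items first gives crystal orb + 2×silk tapestry for 634 (9 lb).
The 5 lb tied up in crystal orb and silk tapestry is better spent on amber amulet — total rises to 642 (9 lb).
That's the maximum — no swap from here does better than 642.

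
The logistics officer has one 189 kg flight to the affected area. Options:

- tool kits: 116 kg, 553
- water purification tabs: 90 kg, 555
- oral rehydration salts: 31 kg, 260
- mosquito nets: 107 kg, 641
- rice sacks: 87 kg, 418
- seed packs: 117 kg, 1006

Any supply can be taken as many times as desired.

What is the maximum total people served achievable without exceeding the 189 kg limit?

Density check — seed packs 8.60, oral rehydration salts 8.39, water purification tabs 6.17 are the best per kg.
Taking the top-ratio supplies first gives 2×oral rehydration salts + seed packs for 1526 (179 kg).
The 117 kg tied up in seed packs is better spent on 4×oral rehydration salts — total rises to 1560 (186 kg).
No other feasible combination exceeds 1560.

1560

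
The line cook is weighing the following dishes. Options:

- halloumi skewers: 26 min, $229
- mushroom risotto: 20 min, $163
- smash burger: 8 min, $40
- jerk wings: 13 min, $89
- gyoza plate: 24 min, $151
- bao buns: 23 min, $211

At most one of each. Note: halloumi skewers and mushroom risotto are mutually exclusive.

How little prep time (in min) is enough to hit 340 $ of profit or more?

43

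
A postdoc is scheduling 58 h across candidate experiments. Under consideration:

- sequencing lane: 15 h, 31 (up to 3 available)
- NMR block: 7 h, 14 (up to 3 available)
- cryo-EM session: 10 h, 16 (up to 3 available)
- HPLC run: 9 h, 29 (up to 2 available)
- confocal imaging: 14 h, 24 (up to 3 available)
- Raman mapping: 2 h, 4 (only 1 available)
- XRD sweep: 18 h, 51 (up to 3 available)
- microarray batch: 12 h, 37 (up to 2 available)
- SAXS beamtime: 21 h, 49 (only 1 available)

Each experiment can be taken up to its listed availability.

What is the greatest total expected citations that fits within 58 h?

168

Density check — HPLC run 3.22, microarray batch 3.08, XRD sweep 2.83, SAXS beamtime 2.33 are the best per h.
Taking the top-ratio experiments first gives sequencing lane + 2×HPLC run + 2×microarray batch for 163 (57 h).
Replace sequencing lane and HPLC run with NMR block + XRD sweep: the trade gains 5 net, giving 168 at 58 h.
Every other selection either busts 58 h or exceeds an availability limit or fails to beat 168.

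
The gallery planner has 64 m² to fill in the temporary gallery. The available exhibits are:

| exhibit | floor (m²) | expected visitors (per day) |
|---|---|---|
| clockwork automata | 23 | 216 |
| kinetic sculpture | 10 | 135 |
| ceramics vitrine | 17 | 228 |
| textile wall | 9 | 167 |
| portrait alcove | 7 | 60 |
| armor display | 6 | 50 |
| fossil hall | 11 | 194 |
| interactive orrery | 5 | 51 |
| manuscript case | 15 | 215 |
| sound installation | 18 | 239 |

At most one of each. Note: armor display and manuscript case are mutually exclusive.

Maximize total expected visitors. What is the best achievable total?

950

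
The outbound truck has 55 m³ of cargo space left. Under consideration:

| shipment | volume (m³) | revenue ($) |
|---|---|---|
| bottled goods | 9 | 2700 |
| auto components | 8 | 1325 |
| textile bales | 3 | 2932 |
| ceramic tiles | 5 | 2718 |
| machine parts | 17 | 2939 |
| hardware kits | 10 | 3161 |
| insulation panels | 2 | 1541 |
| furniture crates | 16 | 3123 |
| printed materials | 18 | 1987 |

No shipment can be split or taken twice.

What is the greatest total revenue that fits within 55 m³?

The ratio ordering already packs tightly: bottled goods + auto components + textile bales + ceramic tiles + hardware kits + insulation panels + furniture crates, 53 m³, 17500.
That's the maximum — no swap from here does better than 17500.

17500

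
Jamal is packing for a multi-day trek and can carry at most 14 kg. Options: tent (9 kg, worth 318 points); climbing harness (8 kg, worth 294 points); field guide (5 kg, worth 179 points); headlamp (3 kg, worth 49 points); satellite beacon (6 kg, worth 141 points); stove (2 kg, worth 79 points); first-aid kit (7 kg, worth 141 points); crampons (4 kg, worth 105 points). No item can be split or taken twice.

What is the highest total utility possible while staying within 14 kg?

497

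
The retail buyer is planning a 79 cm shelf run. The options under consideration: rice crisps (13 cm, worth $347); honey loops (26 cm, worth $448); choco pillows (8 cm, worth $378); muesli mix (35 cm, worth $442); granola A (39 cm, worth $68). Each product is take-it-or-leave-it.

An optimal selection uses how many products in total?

3

Best achievable weekly sales is 1268.
One optimal bundle: honey loops + choco pillows + muesli mix (69 cm).
Any selection reaching 1268 contains exactly 3 products.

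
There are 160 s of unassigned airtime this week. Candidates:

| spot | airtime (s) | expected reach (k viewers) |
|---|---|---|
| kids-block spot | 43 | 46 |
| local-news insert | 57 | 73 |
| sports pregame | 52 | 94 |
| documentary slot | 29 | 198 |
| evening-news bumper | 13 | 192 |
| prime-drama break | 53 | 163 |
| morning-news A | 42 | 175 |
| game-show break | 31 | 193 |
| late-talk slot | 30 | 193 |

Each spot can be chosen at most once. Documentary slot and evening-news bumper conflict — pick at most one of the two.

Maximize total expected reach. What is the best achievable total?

799

Taking kids-block spot + evening-news bumper + morning-news A + game-show break + late-talk slot: 159 s used, 799 in expected reach.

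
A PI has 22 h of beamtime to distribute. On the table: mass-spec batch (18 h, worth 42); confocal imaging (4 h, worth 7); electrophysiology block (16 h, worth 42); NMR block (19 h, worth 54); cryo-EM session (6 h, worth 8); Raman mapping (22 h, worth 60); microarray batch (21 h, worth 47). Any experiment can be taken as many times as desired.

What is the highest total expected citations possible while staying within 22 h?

60

The ratio heuristic lands on NMR block (54) but leaves 3 h idle.
Replace NMR block with Raman mapping: the trade gains 6 net, giving 60 at 22 h.
That's the maximum — no swap from here does better than 60.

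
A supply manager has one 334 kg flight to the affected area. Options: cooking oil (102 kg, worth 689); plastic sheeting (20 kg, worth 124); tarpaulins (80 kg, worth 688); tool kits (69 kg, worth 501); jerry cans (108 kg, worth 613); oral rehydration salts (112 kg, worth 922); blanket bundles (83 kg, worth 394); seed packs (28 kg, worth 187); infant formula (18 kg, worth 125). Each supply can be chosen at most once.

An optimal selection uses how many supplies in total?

Best achievable people served is 2548.
For example cooking oil + plastic sheeting + tarpaulins + oral rehydration salts + infant formula achieves it, using 332 kg.
Every optimal selection uses 5 supplies.

5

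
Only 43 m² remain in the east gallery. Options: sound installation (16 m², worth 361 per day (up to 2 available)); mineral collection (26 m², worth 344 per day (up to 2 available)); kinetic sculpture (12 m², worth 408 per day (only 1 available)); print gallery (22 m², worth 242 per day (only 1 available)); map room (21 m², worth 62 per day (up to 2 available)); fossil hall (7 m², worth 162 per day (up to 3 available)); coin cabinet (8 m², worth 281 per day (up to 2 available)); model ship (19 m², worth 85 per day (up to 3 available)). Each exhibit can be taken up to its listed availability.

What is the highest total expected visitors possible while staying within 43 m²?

Density check — coin cabinet 35.12, kinetic sculpture 34.00, fossil hall 23.14 are the best per m².
Taking kinetic sculpture + 2×fossil hall + 2×coin cabinet: 42 m² used, 1294 in expected visitors.

1294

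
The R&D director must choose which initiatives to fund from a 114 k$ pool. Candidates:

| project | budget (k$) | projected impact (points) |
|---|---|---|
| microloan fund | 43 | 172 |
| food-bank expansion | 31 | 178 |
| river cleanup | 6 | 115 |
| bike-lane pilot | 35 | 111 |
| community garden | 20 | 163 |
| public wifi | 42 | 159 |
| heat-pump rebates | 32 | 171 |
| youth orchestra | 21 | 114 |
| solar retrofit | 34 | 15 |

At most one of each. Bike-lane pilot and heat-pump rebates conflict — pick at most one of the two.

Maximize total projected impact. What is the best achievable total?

Food-bank expansion + river cleanup + community garden + heat-pump rebates + youth orchestra uses 110 of the 114 k$ and totals 741.

741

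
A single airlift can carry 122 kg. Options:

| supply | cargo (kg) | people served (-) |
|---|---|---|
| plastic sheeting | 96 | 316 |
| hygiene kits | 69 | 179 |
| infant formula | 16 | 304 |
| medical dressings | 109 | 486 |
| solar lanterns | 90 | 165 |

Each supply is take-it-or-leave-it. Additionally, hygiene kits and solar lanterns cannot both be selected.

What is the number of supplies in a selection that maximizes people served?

2

Optimal total is 620.
plastic sheeting + infant formula hits 620 at 112 kg.
All optima have 2 supplies.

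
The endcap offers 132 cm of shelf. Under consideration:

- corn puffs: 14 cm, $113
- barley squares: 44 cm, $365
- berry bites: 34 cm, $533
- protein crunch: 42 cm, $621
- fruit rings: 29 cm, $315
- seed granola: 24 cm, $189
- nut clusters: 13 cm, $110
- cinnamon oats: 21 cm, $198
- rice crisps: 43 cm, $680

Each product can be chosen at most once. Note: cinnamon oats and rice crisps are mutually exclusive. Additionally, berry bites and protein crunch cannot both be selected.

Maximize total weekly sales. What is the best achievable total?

Best packing: corn puffs + protein crunch + fruit rings + rice crisps — 128 cm, 1729 total.
Nothing else feasible within 132 cm beats 1729.

1729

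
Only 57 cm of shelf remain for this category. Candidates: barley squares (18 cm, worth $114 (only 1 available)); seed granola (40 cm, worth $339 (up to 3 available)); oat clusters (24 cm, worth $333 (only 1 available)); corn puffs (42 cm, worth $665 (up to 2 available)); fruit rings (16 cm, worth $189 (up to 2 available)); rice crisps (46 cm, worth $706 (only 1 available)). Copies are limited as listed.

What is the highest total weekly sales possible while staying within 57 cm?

711

Taking the top-ratio products first gives corn puffs for 665 (42 cm).
Replace corn puffs with oat clusters + 2×fruit rings: the trade gains 46 net, giving 711 at 56 cm.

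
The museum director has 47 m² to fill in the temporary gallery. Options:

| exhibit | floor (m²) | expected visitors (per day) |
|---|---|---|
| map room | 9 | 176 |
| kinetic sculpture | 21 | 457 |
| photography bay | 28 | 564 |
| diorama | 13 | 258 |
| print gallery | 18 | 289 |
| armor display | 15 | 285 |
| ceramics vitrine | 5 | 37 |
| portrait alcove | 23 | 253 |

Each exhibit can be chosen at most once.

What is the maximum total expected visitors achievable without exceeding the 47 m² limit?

918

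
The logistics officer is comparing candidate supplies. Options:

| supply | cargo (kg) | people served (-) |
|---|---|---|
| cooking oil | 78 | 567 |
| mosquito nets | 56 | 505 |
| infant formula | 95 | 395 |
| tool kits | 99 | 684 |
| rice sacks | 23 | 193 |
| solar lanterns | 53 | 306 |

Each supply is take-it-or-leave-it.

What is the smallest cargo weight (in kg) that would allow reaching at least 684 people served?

79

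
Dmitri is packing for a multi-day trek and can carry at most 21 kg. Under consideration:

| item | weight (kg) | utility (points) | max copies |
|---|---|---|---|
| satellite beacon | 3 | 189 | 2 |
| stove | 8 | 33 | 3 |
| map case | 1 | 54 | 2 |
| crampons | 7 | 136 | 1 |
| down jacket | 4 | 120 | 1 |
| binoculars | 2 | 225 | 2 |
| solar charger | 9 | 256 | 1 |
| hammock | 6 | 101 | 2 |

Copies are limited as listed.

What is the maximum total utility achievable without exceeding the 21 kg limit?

1192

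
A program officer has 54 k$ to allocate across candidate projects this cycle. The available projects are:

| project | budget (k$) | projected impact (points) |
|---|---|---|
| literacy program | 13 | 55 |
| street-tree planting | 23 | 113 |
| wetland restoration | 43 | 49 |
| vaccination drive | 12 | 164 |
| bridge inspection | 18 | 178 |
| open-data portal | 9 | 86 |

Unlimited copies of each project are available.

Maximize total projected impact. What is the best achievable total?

A density-first pass picks 4×vaccination drive — 656 at 48 k$.
Dropping vaccination drive frees 12 k$; slotting in bridge inspection (18 k$) lifts the total to 670 at 54 k$.
That's the maximum — no swap from here does better than 670.

670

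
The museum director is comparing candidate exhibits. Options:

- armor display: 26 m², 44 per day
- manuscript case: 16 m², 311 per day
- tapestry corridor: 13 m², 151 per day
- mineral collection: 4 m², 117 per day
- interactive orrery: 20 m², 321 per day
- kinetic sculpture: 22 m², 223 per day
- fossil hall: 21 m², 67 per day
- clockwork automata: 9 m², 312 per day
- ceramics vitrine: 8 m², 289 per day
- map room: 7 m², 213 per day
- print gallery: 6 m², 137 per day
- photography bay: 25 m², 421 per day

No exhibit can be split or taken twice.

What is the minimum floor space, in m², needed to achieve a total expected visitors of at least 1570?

66

Minimise m² subject to total expected visitors ≥ 1570.
Taking manuscript case + interactive orrery + clockwork automata + ceramics vitrine + map room + print gallery gives 1583 (≥ 1570) for 66 m².
Below 66 m² the best achievable stays under 1570.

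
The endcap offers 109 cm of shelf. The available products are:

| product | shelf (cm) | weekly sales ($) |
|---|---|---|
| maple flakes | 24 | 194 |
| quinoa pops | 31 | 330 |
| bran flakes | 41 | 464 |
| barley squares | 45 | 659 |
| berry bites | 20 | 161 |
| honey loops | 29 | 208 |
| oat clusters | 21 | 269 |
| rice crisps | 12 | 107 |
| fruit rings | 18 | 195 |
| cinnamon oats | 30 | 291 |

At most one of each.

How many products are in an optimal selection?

3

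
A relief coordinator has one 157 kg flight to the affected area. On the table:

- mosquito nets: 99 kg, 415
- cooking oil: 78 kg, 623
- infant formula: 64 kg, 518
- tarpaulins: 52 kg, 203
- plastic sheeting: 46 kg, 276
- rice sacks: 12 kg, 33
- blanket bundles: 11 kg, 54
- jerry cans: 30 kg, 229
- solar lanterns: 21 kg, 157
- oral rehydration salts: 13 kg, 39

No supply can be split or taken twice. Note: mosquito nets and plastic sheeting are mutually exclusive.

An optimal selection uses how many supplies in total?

3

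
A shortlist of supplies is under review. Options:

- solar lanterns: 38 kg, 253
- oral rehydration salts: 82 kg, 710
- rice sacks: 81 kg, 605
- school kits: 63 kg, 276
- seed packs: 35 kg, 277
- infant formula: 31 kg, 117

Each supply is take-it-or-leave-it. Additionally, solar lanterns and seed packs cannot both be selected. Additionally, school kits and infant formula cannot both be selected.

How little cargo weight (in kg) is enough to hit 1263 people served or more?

163

Minimise kg subject to total people served ≥ 1263.
oral rehydration salts + rice sacks: 1315 people served at 163 kg.
No combination under 163 kg hits 1263.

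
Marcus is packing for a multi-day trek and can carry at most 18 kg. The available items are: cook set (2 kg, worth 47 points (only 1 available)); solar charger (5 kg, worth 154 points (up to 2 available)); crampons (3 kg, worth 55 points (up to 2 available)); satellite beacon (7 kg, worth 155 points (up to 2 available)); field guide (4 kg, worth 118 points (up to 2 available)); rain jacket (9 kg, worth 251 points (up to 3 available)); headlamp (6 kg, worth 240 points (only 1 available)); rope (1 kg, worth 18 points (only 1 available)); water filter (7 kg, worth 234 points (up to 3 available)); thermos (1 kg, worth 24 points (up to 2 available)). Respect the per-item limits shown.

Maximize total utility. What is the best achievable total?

Best packing: solar charger + headlamp + water filter — 18 kg, 628 total.
No other feasible combination exceeds 628.

628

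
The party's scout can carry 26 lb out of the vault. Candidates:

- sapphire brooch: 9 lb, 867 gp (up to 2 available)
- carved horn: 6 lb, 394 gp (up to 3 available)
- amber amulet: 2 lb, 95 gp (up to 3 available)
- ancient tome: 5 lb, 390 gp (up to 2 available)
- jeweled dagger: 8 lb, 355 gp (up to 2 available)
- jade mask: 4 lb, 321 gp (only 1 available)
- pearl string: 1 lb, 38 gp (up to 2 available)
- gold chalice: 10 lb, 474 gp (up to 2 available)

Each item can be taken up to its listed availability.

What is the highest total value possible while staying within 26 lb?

2257

Greedy by ratio would take 2×sapphire brooch + 2×amber amulet + jade mask: 26 lb used, total 2245.
Replace amber amulet and jade mask with ancient tome + pearl string: the trade gains 12 net, giving 2257 at 26 lb.
Every other selection either busts 26 lb or exceeds an availability limit or fails to beat 2257.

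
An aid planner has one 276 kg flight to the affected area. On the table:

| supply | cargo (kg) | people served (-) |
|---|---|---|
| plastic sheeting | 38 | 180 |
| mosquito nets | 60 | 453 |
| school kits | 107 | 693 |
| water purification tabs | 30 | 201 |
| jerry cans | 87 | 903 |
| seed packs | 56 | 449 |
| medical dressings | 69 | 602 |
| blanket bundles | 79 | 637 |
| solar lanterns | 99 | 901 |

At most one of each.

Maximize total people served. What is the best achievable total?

2458

A density-first pass picks jerry cans + medical dressings + solar lanterns — 2406 at 255 kg.
The 69 kg tied up in medical dressings is better spent on mosquito nets + water purification tabs — total rises to 2458 (276 kg).
Runner-up water purification tabs + jerry cans + seed packs + solar lanterns tops out at 2454.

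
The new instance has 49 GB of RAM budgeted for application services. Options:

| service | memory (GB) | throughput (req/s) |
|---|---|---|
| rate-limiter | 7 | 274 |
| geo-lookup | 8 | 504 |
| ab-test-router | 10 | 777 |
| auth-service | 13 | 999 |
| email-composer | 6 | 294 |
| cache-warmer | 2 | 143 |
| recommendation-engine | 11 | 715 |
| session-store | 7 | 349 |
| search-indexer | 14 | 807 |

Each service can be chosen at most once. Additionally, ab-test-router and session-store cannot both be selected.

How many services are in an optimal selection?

4

The maximum throughput within 49 GB is 3298.
One optimal bundle: ab-test-router + auth-service + recommendation-engine + search-indexer (48 GB).
Any selection reaching 3298 contains exactly 4 services.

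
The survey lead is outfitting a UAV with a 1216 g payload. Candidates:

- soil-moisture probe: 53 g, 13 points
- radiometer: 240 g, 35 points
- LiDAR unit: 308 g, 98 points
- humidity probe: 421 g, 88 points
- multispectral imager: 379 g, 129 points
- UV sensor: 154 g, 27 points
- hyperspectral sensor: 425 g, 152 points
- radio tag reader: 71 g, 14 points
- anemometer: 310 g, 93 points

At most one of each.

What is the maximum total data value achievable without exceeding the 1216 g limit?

393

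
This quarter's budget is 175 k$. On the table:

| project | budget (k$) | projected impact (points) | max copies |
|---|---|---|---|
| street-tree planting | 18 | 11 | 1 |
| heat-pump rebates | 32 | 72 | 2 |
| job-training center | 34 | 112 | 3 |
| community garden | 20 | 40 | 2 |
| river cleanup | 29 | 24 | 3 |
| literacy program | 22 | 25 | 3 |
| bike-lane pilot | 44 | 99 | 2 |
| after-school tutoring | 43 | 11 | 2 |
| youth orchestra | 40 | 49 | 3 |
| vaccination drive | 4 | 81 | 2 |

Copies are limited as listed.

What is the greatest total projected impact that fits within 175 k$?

642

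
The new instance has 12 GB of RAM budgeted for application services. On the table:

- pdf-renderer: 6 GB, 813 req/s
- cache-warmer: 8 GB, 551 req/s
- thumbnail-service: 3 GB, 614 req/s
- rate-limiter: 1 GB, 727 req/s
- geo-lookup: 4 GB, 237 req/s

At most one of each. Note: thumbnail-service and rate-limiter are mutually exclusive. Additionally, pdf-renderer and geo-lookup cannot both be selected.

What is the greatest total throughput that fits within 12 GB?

1540

Density check — rate-limiter 727.00, thumbnail-service 204.67, pdf-renderer 135.50 are the best per GB.
Best packing: pdf-renderer + rate-limiter — 7 GB, 1540 total.
The closest alternative, pdf-renderer + thumbnail-service, reaches only 1427.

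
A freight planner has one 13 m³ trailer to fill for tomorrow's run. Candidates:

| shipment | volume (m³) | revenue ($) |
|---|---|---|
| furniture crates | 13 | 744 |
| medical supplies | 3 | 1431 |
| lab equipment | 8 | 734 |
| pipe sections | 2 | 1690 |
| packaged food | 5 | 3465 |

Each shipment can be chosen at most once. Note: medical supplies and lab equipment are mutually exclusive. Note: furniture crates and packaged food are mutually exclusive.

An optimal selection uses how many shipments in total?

Optimal total is 6586.
medical supplies + pipe sections + packaged food hits 6586 at 10 m³.
Any selection reaching 6586 contains exactly 3 shipments.

3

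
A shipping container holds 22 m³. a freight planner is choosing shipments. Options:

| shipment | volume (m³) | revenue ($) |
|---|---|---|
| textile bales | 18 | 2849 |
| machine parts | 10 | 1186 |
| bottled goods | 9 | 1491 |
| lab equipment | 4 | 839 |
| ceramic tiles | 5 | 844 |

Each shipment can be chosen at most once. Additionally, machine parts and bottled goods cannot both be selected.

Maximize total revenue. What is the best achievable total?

3688

The ratio heuristic lands on bottled goods + lab equipment + ceramic tiles (3174) but leaves 4 m³ idle.
Dropping bottled goods and ceramic tiles frees 14 m³; slotting in textile bales (18 m³) lifts the total to 3688 at 22 m³.
Every other selection either busts 22 m³ or breaks a pairing rule or fails to beat 3688.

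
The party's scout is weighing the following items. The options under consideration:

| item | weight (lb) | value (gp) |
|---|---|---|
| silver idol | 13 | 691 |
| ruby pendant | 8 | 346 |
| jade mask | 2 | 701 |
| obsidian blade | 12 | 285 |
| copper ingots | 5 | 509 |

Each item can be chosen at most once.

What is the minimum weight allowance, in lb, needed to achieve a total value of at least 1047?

7

Need the lightest bundle worth ≥ 1047.
Taking jade mask + copper ingots gives 1210 (≥ 1047) for 7 lb.
Any bundle with less than 7 lb falls short of 1047.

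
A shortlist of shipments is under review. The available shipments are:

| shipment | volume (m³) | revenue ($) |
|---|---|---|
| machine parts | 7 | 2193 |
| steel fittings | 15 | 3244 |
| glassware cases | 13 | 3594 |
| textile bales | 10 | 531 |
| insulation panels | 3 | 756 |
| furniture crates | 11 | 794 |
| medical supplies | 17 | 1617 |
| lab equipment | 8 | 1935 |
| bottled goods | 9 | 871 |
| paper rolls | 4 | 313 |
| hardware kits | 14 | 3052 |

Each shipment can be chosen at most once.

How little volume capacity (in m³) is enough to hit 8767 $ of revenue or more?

34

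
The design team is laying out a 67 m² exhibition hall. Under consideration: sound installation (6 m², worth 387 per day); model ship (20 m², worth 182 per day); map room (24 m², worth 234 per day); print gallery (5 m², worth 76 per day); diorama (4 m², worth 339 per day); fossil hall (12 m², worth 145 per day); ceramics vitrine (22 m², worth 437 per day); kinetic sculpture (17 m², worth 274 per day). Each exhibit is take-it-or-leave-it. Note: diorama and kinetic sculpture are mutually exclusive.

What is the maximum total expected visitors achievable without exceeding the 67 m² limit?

1490

By expected visitors per m²: diorama 84.75, sound installation 64.50, ceramics vitrine 19.86 lead.
Sound installation + model ship + diorama + fossil hall + ceramics vitrine uses 64 of the 67 m² and totals 1490.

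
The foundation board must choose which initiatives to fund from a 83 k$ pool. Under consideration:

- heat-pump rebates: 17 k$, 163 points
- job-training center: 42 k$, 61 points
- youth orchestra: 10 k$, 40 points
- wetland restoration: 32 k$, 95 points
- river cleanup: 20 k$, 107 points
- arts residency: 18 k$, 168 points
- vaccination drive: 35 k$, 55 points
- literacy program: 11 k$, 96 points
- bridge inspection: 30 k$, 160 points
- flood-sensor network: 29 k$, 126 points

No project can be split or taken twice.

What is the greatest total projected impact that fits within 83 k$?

587

Ranking by ratio (projected impact/k$): heat-pump rebates 9.59, arts residency 9.33, literacy program 8.73, river cleanup 5.35.
The ratio heuristic lands on heat-pump rebates + youth orchestra + river cleanup + arts residency + literacy program (574) but leaves 7 k$ idle.
Replace youth orchestra and river cleanup with bridge inspection: the trade gains 13 net, giving 587 at 76 k$.
An exhaustive check of the 1024 subsets confirms 587.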